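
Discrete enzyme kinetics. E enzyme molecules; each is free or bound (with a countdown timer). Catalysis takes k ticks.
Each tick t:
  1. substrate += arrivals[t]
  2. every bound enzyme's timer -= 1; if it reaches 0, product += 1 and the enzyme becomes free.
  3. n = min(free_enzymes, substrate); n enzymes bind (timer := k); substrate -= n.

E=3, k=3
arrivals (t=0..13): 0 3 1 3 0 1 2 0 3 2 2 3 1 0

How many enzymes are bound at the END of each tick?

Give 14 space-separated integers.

Answer: 0 3 3 3 3 3 3 3 3 3 3 3 3 3

Derivation:
t=0: arr=0 -> substrate=0 bound=0 product=0
t=1: arr=3 -> substrate=0 bound=3 product=0
t=2: arr=1 -> substrate=1 bound=3 product=0
t=3: arr=3 -> substrate=4 bound=3 product=0
t=4: arr=0 -> substrate=1 bound=3 product=3
t=5: arr=1 -> substrate=2 bound=3 product=3
t=6: arr=2 -> substrate=4 bound=3 product=3
t=7: arr=0 -> substrate=1 bound=3 product=6
t=8: arr=3 -> substrate=4 bound=3 product=6
t=9: arr=2 -> substrate=6 bound=3 product=6
t=10: arr=2 -> substrate=5 bound=3 product=9
t=11: arr=3 -> substrate=8 bound=3 product=9
t=12: arr=1 -> substrate=9 bound=3 product=9
t=13: arr=0 -> substrate=6 bound=3 product=12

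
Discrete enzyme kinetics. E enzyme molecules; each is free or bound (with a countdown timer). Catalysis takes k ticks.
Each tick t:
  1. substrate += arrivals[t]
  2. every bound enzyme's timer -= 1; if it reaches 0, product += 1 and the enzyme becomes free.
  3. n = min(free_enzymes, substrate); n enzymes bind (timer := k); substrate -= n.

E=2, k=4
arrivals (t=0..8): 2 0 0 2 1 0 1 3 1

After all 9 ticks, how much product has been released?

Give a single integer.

t=0: arr=2 -> substrate=0 bound=2 product=0
t=1: arr=0 -> substrate=0 bound=2 product=0
t=2: arr=0 -> substrate=0 bound=2 product=0
t=3: arr=2 -> substrate=2 bound=2 product=0
t=4: arr=1 -> substrate=1 bound=2 product=2
t=5: arr=0 -> substrate=1 bound=2 product=2
t=6: arr=1 -> substrate=2 bound=2 product=2
t=7: arr=3 -> substrate=5 bound=2 product=2
t=8: arr=1 -> substrate=4 bound=2 product=4

Answer: 4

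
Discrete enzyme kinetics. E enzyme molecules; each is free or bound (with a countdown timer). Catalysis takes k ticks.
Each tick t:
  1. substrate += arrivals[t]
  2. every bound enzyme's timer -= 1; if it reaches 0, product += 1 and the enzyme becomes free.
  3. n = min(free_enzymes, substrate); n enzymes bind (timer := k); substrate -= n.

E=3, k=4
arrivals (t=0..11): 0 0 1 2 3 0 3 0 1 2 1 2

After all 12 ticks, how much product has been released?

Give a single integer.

Answer: 6

Derivation:
t=0: arr=0 -> substrate=0 bound=0 product=0
t=1: arr=0 -> substrate=0 bound=0 product=0
t=2: arr=1 -> substrate=0 bound=1 product=0
t=3: arr=2 -> substrate=0 bound=3 product=0
t=4: arr=3 -> substrate=3 bound=3 product=0
t=5: arr=0 -> substrate=3 bound=3 product=0
t=6: arr=3 -> substrate=5 bound=3 product=1
t=7: arr=0 -> substrate=3 bound=3 product=3
t=8: arr=1 -> substrate=4 bound=3 product=3
t=9: arr=2 -> substrate=6 bound=3 product=3
t=10: arr=1 -> substrate=6 bound=3 product=4
t=11: arr=2 -> substrate=6 bound=3 product=6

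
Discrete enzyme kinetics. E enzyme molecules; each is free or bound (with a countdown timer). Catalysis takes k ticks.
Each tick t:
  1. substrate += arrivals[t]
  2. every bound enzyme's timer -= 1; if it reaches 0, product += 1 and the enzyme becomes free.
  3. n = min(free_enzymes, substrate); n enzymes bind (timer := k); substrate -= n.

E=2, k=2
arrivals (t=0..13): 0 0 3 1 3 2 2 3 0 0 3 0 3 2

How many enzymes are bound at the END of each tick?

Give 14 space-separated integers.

t=0: arr=0 -> substrate=0 bound=0 product=0
t=1: arr=0 -> substrate=0 bound=0 product=0
t=2: arr=3 -> substrate=1 bound=2 product=0
t=3: arr=1 -> substrate=2 bound=2 product=0
t=4: arr=3 -> substrate=3 bound=2 product=2
t=5: arr=2 -> substrate=5 bound=2 product=2
t=6: arr=2 -> substrate=5 bound=2 product=4
t=7: arr=3 -> substrate=8 bound=2 product=4
t=8: arr=0 -> substrate=6 bound=2 product=6
t=9: arr=0 -> substrate=6 bound=2 product=6
t=10: arr=3 -> substrate=7 bound=2 product=8
t=11: arr=0 -> substrate=7 bound=2 product=8
t=12: arr=3 -> substrate=8 bound=2 product=10
t=13: arr=2 -> substrate=10 bound=2 product=10

Answer: 0 0 2 2 2 2 2 2 2 2 2 2 2 2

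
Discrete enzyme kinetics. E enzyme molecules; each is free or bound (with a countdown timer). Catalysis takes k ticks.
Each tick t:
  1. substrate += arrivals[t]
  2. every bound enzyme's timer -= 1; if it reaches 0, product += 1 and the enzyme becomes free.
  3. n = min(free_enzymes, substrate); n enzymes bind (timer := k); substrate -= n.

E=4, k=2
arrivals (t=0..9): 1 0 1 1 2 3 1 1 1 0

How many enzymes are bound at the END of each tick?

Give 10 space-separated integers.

t=0: arr=1 -> substrate=0 bound=1 product=0
t=1: arr=0 -> substrate=0 bound=1 product=0
t=2: arr=1 -> substrate=0 bound=1 product=1
t=3: arr=1 -> substrate=0 bound=2 product=1
t=4: arr=2 -> substrate=0 bound=3 product=2
t=5: arr=3 -> substrate=1 bound=4 product=3
t=6: arr=1 -> substrate=0 bound=4 product=5
t=7: arr=1 -> substrate=0 bound=3 product=7
t=8: arr=1 -> substrate=0 bound=2 product=9
t=9: arr=0 -> substrate=0 bound=1 product=10

Answer: 1 1 1 2 3 4 4 3 2 1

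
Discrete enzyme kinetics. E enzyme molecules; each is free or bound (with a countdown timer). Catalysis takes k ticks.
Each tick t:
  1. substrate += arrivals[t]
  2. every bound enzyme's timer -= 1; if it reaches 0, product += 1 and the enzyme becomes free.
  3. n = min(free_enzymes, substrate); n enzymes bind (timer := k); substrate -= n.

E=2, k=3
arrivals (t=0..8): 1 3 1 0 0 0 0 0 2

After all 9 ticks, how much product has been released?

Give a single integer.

Answer: 4

Derivation:
t=0: arr=1 -> substrate=0 bound=1 product=0
t=1: arr=3 -> substrate=2 bound=2 product=0
t=2: arr=1 -> substrate=3 bound=2 product=0
t=3: arr=0 -> substrate=2 bound=2 product=1
t=4: arr=0 -> substrate=1 bound=2 product=2
t=5: arr=0 -> substrate=1 bound=2 product=2
t=6: arr=0 -> substrate=0 bound=2 product=3
t=7: arr=0 -> substrate=0 bound=1 product=4
t=8: arr=2 -> substrate=1 bound=2 product=4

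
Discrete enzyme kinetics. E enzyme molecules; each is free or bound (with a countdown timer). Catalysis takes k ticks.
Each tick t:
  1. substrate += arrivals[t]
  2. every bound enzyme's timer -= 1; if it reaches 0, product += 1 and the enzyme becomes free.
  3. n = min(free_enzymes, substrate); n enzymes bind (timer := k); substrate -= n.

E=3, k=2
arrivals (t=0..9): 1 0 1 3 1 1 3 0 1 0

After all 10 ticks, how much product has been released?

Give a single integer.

Answer: 10

Derivation:
t=0: arr=1 -> substrate=0 bound=1 product=0
t=1: arr=0 -> substrate=0 bound=1 product=0
t=2: arr=1 -> substrate=0 bound=1 product=1
t=3: arr=3 -> substrate=1 bound=3 product=1
t=4: arr=1 -> substrate=1 bound=3 product=2
t=5: arr=1 -> substrate=0 bound=3 product=4
t=6: arr=3 -> substrate=2 bound=3 product=5
t=7: arr=0 -> substrate=0 bound=3 product=7
t=8: arr=1 -> substrate=0 bound=3 product=8
t=9: arr=0 -> substrate=0 bound=1 product=10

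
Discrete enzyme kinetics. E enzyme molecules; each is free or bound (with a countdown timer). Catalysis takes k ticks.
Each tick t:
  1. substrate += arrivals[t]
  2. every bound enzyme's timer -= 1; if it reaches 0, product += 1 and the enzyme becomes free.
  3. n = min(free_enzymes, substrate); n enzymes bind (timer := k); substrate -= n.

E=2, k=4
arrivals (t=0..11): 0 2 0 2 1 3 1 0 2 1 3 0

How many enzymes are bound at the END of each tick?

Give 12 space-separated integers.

t=0: arr=0 -> substrate=0 bound=0 product=0
t=1: arr=2 -> substrate=0 bound=2 product=0
t=2: arr=0 -> substrate=0 bound=2 product=0
t=3: arr=2 -> substrate=2 bound=2 product=0
t=4: arr=1 -> substrate=3 bound=2 product=0
t=5: arr=3 -> substrate=4 bound=2 product=2
t=6: arr=1 -> substrate=5 bound=2 product=2
t=7: arr=0 -> substrate=5 bound=2 product=2
t=8: arr=2 -> substrate=7 bound=2 product=2
t=9: arr=1 -> substrate=6 bound=2 product=4
t=10: arr=3 -> substrate=9 bound=2 product=4
t=11: arr=0 -> substrate=9 bound=2 product=4

Answer: 0 2 2 2 2 2 2 2 2 2 2 2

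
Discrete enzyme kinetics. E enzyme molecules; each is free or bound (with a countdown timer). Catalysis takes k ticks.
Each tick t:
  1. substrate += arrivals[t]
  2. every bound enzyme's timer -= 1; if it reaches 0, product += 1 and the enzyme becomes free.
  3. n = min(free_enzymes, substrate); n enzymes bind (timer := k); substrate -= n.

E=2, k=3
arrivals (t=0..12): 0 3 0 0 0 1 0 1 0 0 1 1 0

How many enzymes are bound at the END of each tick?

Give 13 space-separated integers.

Answer: 0 2 2 2 1 2 2 2 1 1 1 2 2

Derivation:
t=0: arr=0 -> substrate=0 bound=0 product=0
t=1: arr=3 -> substrate=1 bound=2 product=0
t=2: arr=0 -> substrate=1 bound=2 product=0
t=3: arr=0 -> substrate=1 bound=2 product=0
t=4: arr=0 -> substrate=0 bound=1 product=2
t=5: arr=1 -> substrate=0 bound=2 product=2
t=6: arr=0 -> substrate=0 bound=2 product=2
t=7: arr=1 -> substrate=0 bound=2 product=3
t=8: arr=0 -> substrate=0 bound=1 product=4
t=9: arr=0 -> substrate=0 bound=1 product=4
t=10: arr=1 -> substrate=0 bound=1 product=5
t=11: arr=1 -> substrate=0 bound=2 product=5
t=12: arr=0 -> substrate=0 bound=2 product=5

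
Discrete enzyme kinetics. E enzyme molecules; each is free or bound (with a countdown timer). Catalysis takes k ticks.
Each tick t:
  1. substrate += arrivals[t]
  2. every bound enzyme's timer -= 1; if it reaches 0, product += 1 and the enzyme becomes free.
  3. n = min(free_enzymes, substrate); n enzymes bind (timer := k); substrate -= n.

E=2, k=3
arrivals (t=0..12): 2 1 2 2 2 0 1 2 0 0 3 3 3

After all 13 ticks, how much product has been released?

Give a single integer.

t=0: arr=2 -> substrate=0 bound=2 product=0
t=1: arr=1 -> substrate=1 bound=2 product=0
t=2: arr=2 -> substrate=3 bound=2 product=0
t=3: arr=2 -> substrate=3 bound=2 product=2
t=4: arr=2 -> substrate=5 bound=2 product=2
t=5: arr=0 -> substrate=5 bound=2 product=2
t=6: arr=1 -> substrate=4 bound=2 product=4
t=7: arr=2 -> substrate=6 bound=2 product=4
t=8: arr=0 -> substrate=6 bound=2 product=4
t=9: arr=0 -> substrate=4 bound=2 product=6
t=10: arr=3 -> substrate=7 bound=2 product=6
t=11: arr=3 -> substrate=10 bound=2 product=6
t=12: arr=3 -> substrate=11 bound=2 product=8

Answer: 8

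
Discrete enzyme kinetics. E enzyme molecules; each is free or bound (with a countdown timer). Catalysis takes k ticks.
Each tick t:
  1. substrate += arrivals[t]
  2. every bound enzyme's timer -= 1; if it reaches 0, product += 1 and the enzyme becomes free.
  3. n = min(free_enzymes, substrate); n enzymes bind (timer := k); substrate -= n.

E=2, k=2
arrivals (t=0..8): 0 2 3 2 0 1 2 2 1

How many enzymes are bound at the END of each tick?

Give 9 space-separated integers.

Answer: 0 2 2 2 2 2 2 2 2

Derivation:
t=0: arr=0 -> substrate=0 bound=0 product=0
t=1: arr=2 -> substrate=0 bound=2 product=0
t=2: arr=3 -> substrate=3 bound=2 product=0
t=3: arr=2 -> substrate=3 bound=2 product=2
t=4: arr=0 -> substrate=3 bound=2 product=2
t=5: arr=1 -> substrate=2 bound=2 product=4
t=6: arr=2 -> substrate=4 bound=2 product=4
t=7: arr=2 -> substrate=4 bound=2 product=6
t=8: arr=1 -> substrate=5 bound=2 product=6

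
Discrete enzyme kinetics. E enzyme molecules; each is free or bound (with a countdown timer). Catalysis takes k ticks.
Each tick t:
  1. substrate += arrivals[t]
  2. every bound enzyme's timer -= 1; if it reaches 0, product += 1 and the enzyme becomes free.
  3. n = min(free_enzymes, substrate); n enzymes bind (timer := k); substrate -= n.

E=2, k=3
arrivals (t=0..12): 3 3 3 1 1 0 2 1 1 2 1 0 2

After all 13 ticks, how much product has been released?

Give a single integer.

t=0: arr=3 -> substrate=1 bound=2 product=0
t=1: arr=3 -> substrate=4 bound=2 product=0
t=2: arr=3 -> substrate=7 bound=2 product=0
t=3: arr=1 -> substrate=6 bound=2 product=2
t=4: arr=1 -> substrate=7 bound=2 product=2
t=5: arr=0 -> substrate=7 bound=2 product=2
t=6: arr=2 -> substrate=7 bound=2 product=4
t=7: arr=1 -> substrate=8 bound=2 product=4
t=8: arr=1 -> substrate=9 bound=2 product=4
t=9: arr=2 -> substrate=9 bound=2 product=6
t=10: arr=1 -> substrate=10 bound=2 product=6
t=11: arr=0 -> substrate=10 bound=2 product=6
t=12: arr=2 -> substrate=10 bound=2 product=8

Answer: 8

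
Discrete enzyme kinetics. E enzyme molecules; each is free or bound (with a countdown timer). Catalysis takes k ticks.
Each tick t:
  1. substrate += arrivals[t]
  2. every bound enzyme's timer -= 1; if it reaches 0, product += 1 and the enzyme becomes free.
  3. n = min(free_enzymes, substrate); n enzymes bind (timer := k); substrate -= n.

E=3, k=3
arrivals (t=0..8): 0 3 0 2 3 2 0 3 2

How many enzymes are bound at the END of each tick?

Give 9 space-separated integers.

t=0: arr=0 -> substrate=0 bound=0 product=0
t=1: arr=3 -> substrate=0 bound=3 product=0
t=2: arr=0 -> substrate=0 bound=3 product=0
t=3: arr=2 -> substrate=2 bound=3 product=0
t=4: arr=3 -> substrate=2 bound=3 product=3
t=5: arr=2 -> substrate=4 bound=3 product=3
t=6: arr=0 -> substrate=4 bound=3 product=3
t=7: arr=3 -> substrate=4 bound=3 product=6
t=8: arr=2 -> substrate=6 bound=3 product=6

Answer: 0 3 3 3 3 3 3 3 3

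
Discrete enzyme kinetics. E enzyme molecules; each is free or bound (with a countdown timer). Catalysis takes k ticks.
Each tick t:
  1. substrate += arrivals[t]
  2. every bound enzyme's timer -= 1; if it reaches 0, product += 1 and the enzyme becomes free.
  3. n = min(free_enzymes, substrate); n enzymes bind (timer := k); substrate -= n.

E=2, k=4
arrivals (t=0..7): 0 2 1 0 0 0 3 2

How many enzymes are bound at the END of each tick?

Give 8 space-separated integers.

t=0: arr=0 -> substrate=0 bound=0 product=0
t=1: arr=2 -> substrate=0 bound=2 product=0
t=2: arr=1 -> substrate=1 bound=2 product=0
t=3: arr=0 -> substrate=1 bound=2 product=0
t=4: arr=0 -> substrate=1 bound=2 product=0
t=5: arr=0 -> substrate=0 bound=1 product=2
t=6: arr=3 -> substrate=2 bound=2 product=2
t=7: arr=2 -> substrate=4 bound=2 product=2

Answer: 0 2 2 2 2 1 2 2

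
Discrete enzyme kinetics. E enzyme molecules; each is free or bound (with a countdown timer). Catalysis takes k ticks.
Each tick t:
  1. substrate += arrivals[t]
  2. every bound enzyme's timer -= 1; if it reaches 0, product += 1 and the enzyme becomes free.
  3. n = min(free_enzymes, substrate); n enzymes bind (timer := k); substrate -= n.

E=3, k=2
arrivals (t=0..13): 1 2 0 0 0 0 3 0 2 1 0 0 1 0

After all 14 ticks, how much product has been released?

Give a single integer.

t=0: arr=1 -> substrate=0 bound=1 product=0
t=1: arr=2 -> substrate=0 bound=3 product=0
t=2: arr=0 -> substrate=0 bound=2 product=1
t=3: arr=0 -> substrate=0 bound=0 product=3
t=4: arr=0 -> substrate=0 bound=0 product=3
t=5: arr=0 -> substrate=0 bound=0 product=3
t=6: arr=3 -> substrate=0 bound=3 product=3
t=7: arr=0 -> substrate=0 bound=3 product=3
t=8: arr=2 -> substrate=0 bound=2 product=6
t=9: arr=1 -> substrate=0 bound=3 product=6
t=10: arr=0 -> substrate=0 bound=1 product=8
t=11: arr=0 -> substrate=0 bound=0 product=9
t=12: arr=1 -> substrate=0 bound=1 product=9
t=13: arr=0 -> substrate=0 bound=1 product=9

Answer: 9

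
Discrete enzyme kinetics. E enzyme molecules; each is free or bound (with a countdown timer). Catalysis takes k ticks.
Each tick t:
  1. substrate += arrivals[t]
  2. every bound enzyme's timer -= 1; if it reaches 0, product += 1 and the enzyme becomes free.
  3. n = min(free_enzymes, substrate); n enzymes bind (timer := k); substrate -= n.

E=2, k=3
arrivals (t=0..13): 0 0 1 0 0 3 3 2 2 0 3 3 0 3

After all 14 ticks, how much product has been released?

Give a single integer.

t=0: arr=0 -> substrate=0 bound=0 product=0
t=1: arr=0 -> substrate=0 bound=0 product=0
t=2: arr=1 -> substrate=0 bound=1 product=0
t=3: arr=0 -> substrate=0 bound=1 product=0
t=4: arr=0 -> substrate=0 bound=1 product=0
t=5: arr=3 -> substrate=1 bound=2 product=1
t=6: arr=3 -> substrate=4 bound=2 product=1
t=7: arr=2 -> substrate=6 bound=2 product=1
t=8: arr=2 -> substrate=6 bound=2 product=3
t=9: arr=0 -> substrate=6 bound=2 product=3
t=10: arr=3 -> substrate=9 bound=2 product=3
t=11: arr=3 -> substrate=10 bound=2 product=5
t=12: arr=0 -> substrate=10 bound=2 product=5
t=13: arr=3 -> substrate=13 bound=2 product=5

Answer: 5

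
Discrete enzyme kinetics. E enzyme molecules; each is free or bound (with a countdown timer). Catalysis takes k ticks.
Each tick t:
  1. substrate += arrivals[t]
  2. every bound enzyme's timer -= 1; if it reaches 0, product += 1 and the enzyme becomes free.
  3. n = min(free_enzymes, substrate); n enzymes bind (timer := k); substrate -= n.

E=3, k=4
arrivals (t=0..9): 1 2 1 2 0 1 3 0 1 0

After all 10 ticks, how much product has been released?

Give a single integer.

t=0: arr=1 -> substrate=0 bound=1 product=0
t=1: arr=2 -> substrate=0 bound=3 product=0
t=2: arr=1 -> substrate=1 bound=3 product=0
t=3: arr=2 -> substrate=3 bound=3 product=0
t=4: arr=0 -> substrate=2 bound=3 product=1
t=5: arr=1 -> substrate=1 bound=3 product=3
t=6: arr=3 -> substrate=4 bound=3 product=3
t=7: arr=0 -> substrate=4 bound=3 product=3
t=8: arr=1 -> substrate=4 bound=3 product=4
t=9: arr=0 -> substrate=2 bound=3 product=6

Answer: 6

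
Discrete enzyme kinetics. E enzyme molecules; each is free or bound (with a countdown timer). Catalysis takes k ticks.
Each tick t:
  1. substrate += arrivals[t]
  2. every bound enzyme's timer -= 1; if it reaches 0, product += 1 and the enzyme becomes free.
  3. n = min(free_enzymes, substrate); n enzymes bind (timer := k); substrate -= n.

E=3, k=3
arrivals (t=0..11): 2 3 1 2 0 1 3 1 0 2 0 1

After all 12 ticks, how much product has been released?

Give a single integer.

Answer: 9

Derivation:
t=0: arr=2 -> substrate=0 bound=2 product=0
t=1: arr=3 -> substrate=2 bound=3 product=0
t=2: arr=1 -> substrate=3 bound=3 product=0
t=3: arr=2 -> substrate=3 bound=3 product=2
t=4: arr=0 -> substrate=2 bound=3 product=3
t=5: arr=1 -> substrate=3 bound=3 product=3
t=6: arr=3 -> substrate=4 bound=3 product=5
t=7: arr=1 -> substrate=4 bound=3 product=6
t=8: arr=0 -> substrate=4 bound=3 product=6
t=9: arr=2 -> substrate=4 bound=3 product=8
t=10: arr=0 -> substrate=3 bound=3 product=9
t=11: arr=1 -> substrate=4 bound=3 product=9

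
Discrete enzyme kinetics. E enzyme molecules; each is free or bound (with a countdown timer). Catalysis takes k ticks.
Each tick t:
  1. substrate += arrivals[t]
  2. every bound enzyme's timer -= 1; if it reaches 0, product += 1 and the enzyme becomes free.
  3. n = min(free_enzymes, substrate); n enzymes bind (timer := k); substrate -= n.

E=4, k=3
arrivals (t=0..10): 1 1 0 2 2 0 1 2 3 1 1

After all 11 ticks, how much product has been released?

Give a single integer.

t=0: arr=1 -> substrate=0 bound=1 product=0
t=1: arr=1 -> substrate=0 bound=2 product=0
t=2: arr=0 -> substrate=0 bound=2 product=0
t=3: arr=2 -> substrate=0 bound=3 product=1
t=4: arr=2 -> substrate=0 bound=4 product=2
t=5: arr=0 -> substrate=0 bound=4 product=2
t=6: arr=1 -> substrate=0 bound=3 product=4
t=7: arr=2 -> substrate=0 bound=3 product=6
t=8: arr=3 -> substrate=2 bound=4 product=6
t=9: arr=1 -> substrate=2 bound=4 product=7
t=10: arr=1 -> substrate=1 bound=4 product=9

Answer: 9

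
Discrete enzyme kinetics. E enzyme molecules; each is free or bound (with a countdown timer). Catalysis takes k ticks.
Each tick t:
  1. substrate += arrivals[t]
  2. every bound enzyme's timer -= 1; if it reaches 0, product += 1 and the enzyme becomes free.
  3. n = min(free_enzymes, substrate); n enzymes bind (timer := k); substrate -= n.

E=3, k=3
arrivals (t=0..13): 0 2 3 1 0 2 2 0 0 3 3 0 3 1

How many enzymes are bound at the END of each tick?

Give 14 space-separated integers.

Answer: 0 2 3 3 3 3 3 3 3 3 3 3 3 3

Derivation:
t=0: arr=0 -> substrate=0 bound=0 product=0
t=1: arr=2 -> substrate=0 bound=2 product=0
t=2: arr=3 -> substrate=2 bound=3 product=0
t=3: arr=1 -> substrate=3 bound=3 product=0
t=4: arr=0 -> substrate=1 bound=3 product=2
t=5: arr=2 -> substrate=2 bound=3 product=3
t=6: arr=2 -> substrate=4 bound=3 product=3
t=7: arr=0 -> substrate=2 bound=3 product=5
t=8: arr=0 -> substrate=1 bound=3 product=6
t=9: arr=3 -> substrate=4 bound=3 product=6
t=10: arr=3 -> substrate=5 bound=3 product=8
t=11: arr=0 -> substrate=4 bound=3 product=9
t=12: arr=3 -> substrate=7 bound=3 product=9
t=13: arr=1 -> substrate=6 bound=3 product=11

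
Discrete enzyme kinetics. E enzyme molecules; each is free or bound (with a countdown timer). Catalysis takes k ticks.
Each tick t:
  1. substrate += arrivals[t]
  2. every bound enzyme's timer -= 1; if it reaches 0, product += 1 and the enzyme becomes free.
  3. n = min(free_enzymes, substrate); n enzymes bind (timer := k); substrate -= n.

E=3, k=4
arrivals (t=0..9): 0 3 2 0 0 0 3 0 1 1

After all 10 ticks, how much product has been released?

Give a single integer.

t=0: arr=0 -> substrate=0 bound=0 product=0
t=1: arr=3 -> substrate=0 bound=3 product=0
t=2: arr=2 -> substrate=2 bound=3 product=0
t=3: arr=0 -> substrate=2 bound=3 product=0
t=4: arr=0 -> substrate=2 bound=3 product=0
t=5: arr=0 -> substrate=0 bound=2 product=3
t=6: arr=3 -> substrate=2 bound=3 product=3
t=7: arr=0 -> substrate=2 bound=3 product=3
t=8: arr=1 -> substrate=3 bound=3 product=3
t=9: arr=1 -> substrate=2 bound=3 product=5

Answer: 5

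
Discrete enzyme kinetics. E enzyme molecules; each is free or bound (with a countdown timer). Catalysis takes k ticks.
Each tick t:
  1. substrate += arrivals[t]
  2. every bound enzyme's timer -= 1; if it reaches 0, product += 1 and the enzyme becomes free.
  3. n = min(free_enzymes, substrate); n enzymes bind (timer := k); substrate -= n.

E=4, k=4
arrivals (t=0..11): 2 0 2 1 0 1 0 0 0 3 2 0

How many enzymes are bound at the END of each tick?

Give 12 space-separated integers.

Answer: 2 2 4 4 3 4 2 2 1 3 4 4

Derivation:
t=0: arr=2 -> substrate=0 bound=2 product=0
t=1: arr=0 -> substrate=0 bound=2 product=0
t=2: arr=2 -> substrate=0 bound=4 product=0
t=3: arr=1 -> substrate=1 bound=4 product=0
t=4: arr=0 -> substrate=0 bound=3 product=2
t=5: arr=1 -> substrate=0 bound=4 product=2
t=6: arr=0 -> substrate=0 bound=2 product=4
t=7: arr=0 -> substrate=0 bound=2 product=4
t=8: arr=0 -> substrate=0 bound=1 product=5
t=9: arr=3 -> substrate=0 bound=3 product=6
t=10: arr=2 -> substrate=1 bound=4 product=6
t=11: arr=0 -> substrate=1 bound=4 product=6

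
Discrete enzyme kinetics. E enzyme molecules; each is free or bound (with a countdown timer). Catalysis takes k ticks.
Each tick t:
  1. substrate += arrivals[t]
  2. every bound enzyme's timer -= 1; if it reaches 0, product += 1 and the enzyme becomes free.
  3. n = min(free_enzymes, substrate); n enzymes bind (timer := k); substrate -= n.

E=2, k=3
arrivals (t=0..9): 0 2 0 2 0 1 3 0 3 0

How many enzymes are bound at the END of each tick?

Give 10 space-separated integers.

Answer: 0 2 2 2 2 2 2 2 2 2

Derivation:
t=0: arr=0 -> substrate=0 bound=0 product=0
t=1: arr=2 -> substrate=0 bound=2 product=0
t=2: arr=0 -> substrate=0 bound=2 product=0
t=3: arr=2 -> substrate=2 bound=2 product=0
t=4: arr=0 -> substrate=0 bound=2 product=2
t=5: arr=1 -> substrate=1 bound=2 product=2
t=6: arr=3 -> substrate=4 bound=2 product=2
t=7: arr=0 -> substrate=2 bound=2 product=4
t=8: arr=3 -> substrate=5 bound=2 product=4
t=9: arr=0 -> substrate=5 bound=2 product=4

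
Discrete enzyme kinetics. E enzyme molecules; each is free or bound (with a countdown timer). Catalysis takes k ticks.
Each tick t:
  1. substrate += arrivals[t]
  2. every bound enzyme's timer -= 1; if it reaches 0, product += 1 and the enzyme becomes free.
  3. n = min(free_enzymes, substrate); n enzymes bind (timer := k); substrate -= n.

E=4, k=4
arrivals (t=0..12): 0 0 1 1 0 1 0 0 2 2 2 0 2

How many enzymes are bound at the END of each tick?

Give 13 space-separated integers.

t=0: arr=0 -> substrate=0 bound=0 product=0
t=1: arr=0 -> substrate=0 bound=0 product=0
t=2: arr=1 -> substrate=0 bound=1 product=0
t=3: arr=1 -> substrate=0 bound=2 product=0
t=4: arr=0 -> substrate=0 bound=2 product=0
t=5: arr=1 -> substrate=0 bound=3 product=0
t=6: arr=0 -> substrate=0 bound=2 product=1
t=7: arr=0 -> substrate=0 bound=1 product=2
t=8: arr=2 -> substrate=0 bound=3 product=2
t=9: arr=2 -> substrate=0 bound=4 product=3
t=10: arr=2 -> substrate=2 bound=4 product=3
t=11: arr=0 -> substrate=2 bound=4 product=3
t=12: arr=2 -> substrate=2 bound=4 product=5

Answer: 0 0 1 2 2 3 2 1 3 4 4 4 4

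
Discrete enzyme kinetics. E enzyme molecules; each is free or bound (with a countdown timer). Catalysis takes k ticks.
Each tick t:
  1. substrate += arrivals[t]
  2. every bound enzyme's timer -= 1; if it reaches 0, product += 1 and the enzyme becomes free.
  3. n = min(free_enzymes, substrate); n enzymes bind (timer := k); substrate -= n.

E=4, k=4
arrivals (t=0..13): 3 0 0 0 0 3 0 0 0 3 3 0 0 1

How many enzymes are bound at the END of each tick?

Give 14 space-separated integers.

Answer: 3 3 3 3 0 3 3 3 3 3 4 4 4 4

Derivation:
t=0: arr=3 -> substrate=0 bound=3 product=0
t=1: arr=0 -> substrate=0 bound=3 product=0
t=2: arr=0 -> substrate=0 bound=3 product=0
t=3: arr=0 -> substrate=0 bound=3 product=0
t=4: arr=0 -> substrate=0 bound=0 product=3
t=5: arr=3 -> substrate=0 bound=3 product=3
t=6: arr=0 -> substrate=0 bound=3 product=3
t=7: arr=0 -> substrate=0 bound=3 product=3
t=8: arr=0 -> substrate=0 bound=3 product=3
t=9: arr=3 -> substrate=0 bound=3 product=6
t=10: arr=3 -> substrate=2 bound=4 product=6
t=11: arr=0 -> substrate=2 bound=4 product=6
t=12: arr=0 -> substrate=2 bound=4 product=6
t=13: arr=1 -> substrate=0 bound=4 product=9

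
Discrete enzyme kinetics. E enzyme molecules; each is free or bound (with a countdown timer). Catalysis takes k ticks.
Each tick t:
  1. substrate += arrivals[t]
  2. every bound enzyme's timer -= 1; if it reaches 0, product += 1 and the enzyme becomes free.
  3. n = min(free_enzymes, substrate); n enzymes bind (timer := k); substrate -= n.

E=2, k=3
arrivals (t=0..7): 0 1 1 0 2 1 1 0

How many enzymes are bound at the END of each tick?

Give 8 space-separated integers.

t=0: arr=0 -> substrate=0 bound=0 product=0
t=1: arr=1 -> substrate=0 bound=1 product=0
t=2: arr=1 -> substrate=0 bound=2 product=0
t=3: arr=0 -> substrate=0 bound=2 product=0
t=4: arr=2 -> substrate=1 bound=2 product=1
t=5: arr=1 -> substrate=1 bound=2 product=2
t=6: arr=1 -> substrate=2 bound=2 product=2
t=7: arr=0 -> substrate=1 bound=2 product=3

Answer: 0 1 2 2 2 2 2 2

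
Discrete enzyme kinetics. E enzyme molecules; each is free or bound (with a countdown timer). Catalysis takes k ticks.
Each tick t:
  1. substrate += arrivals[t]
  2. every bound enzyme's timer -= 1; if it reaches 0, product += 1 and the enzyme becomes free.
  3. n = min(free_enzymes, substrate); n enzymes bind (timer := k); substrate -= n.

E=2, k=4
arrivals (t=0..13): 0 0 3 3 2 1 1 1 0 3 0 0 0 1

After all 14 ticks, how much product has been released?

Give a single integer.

Answer: 4

Derivation:
t=0: arr=0 -> substrate=0 bound=0 product=0
t=1: arr=0 -> substrate=0 bound=0 product=0
t=2: arr=3 -> substrate=1 bound=2 product=0
t=3: arr=3 -> substrate=4 bound=2 product=0
t=4: arr=2 -> substrate=6 bound=2 product=0
t=5: arr=1 -> substrate=7 bound=2 product=0
t=6: arr=1 -> substrate=6 bound=2 product=2
t=7: arr=1 -> substrate=7 bound=2 product=2
t=8: arr=0 -> substrate=7 bound=2 product=2
t=9: arr=3 -> substrate=10 bound=2 product=2
t=10: arr=0 -> substrate=8 bound=2 product=4
t=11: arr=0 -> substrate=8 bound=2 product=4
t=12: arr=0 -> substrate=8 bound=2 product=4
t=13: arr=1 -> substrate=9 bound=2 product=4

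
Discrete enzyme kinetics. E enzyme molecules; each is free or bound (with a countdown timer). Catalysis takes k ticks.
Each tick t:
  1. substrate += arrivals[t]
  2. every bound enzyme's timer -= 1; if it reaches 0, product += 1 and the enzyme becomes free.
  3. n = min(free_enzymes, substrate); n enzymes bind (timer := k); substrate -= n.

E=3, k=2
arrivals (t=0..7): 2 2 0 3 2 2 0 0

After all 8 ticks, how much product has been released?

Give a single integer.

t=0: arr=2 -> substrate=0 bound=2 product=0
t=1: arr=2 -> substrate=1 bound=3 product=0
t=2: arr=0 -> substrate=0 bound=2 product=2
t=3: arr=3 -> substrate=1 bound=3 product=3
t=4: arr=2 -> substrate=2 bound=3 product=4
t=5: arr=2 -> substrate=2 bound=3 product=6
t=6: arr=0 -> substrate=1 bound=3 product=7
t=7: arr=0 -> substrate=0 bound=2 product=9

Answer: 9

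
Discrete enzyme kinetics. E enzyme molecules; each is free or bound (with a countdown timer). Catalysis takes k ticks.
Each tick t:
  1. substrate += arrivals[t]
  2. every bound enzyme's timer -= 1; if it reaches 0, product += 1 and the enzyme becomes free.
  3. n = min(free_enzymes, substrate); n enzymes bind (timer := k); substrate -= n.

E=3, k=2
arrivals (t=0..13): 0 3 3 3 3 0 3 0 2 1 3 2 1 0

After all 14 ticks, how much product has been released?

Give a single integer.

Answer: 18

Derivation:
t=0: arr=0 -> substrate=0 bound=0 product=0
t=1: arr=3 -> substrate=0 bound=3 product=0
t=2: arr=3 -> substrate=3 bound=3 product=0
t=3: arr=3 -> substrate=3 bound=3 product=3
t=4: arr=3 -> substrate=6 bound=3 product=3
t=5: arr=0 -> substrate=3 bound=3 product=6
t=6: arr=3 -> substrate=6 bound=3 product=6
t=7: arr=0 -> substrate=3 bound=3 product=9
t=8: arr=2 -> substrate=5 bound=3 product=9
t=9: arr=1 -> substrate=3 bound=3 product=12
t=10: arr=3 -> substrate=6 bound=3 product=12
t=11: arr=2 -> substrate=5 bound=3 product=15
t=12: arr=1 -> substrate=6 bound=3 product=15
t=13: arr=0 -> substrate=3 bound=3 product=18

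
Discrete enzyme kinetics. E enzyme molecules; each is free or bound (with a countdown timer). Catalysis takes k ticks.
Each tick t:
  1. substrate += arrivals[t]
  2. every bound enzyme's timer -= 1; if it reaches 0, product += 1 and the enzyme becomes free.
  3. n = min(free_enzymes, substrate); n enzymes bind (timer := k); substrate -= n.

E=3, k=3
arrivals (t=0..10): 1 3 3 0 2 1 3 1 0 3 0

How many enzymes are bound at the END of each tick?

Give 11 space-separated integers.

t=0: arr=1 -> substrate=0 bound=1 product=0
t=1: arr=3 -> substrate=1 bound=3 product=0
t=2: arr=3 -> substrate=4 bound=3 product=0
t=3: arr=0 -> substrate=3 bound=3 product=1
t=4: arr=2 -> substrate=3 bound=3 product=3
t=5: arr=1 -> substrate=4 bound=3 product=3
t=6: arr=3 -> substrate=6 bound=3 product=4
t=7: arr=1 -> substrate=5 bound=3 product=6
t=8: arr=0 -> substrate=5 bound=3 product=6
t=9: arr=3 -> substrate=7 bound=3 product=7
t=10: arr=0 -> substrate=5 bound=3 product=9

Answer: 1 3 3 3 3 3 3 3 3 3 3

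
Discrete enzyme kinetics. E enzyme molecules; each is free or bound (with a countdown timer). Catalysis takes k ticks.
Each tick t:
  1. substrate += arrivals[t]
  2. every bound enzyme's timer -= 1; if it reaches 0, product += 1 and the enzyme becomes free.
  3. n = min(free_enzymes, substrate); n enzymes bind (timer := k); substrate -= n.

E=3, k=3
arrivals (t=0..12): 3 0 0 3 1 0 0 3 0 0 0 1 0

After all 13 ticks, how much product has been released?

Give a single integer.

Answer: 10

Derivation:
t=0: arr=3 -> substrate=0 bound=3 product=0
t=1: arr=0 -> substrate=0 bound=3 product=0
t=2: arr=0 -> substrate=0 bound=3 product=0
t=3: arr=3 -> substrate=0 bound=3 product=3
t=4: arr=1 -> substrate=1 bound=3 product=3
t=5: arr=0 -> substrate=1 bound=3 product=3
t=6: arr=0 -> substrate=0 bound=1 product=6
t=7: arr=3 -> substrate=1 bound=3 product=6
t=8: arr=0 -> substrate=1 bound=3 product=6
t=9: arr=0 -> substrate=0 bound=3 product=7
t=10: arr=0 -> substrate=0 bound=1 product=9
t=11: arr=1 -> substrate=0 bound=2 product=9
t=12: arr=0 -> substrate=0 bound=1 product=10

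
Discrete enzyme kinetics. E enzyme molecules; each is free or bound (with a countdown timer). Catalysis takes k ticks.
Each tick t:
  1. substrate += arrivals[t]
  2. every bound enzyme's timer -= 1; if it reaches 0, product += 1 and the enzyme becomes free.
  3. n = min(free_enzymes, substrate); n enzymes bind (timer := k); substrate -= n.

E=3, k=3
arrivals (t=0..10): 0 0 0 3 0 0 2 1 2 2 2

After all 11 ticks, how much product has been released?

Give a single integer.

t=0: arr=0 -> substrate=0 bound=0 product=0
t=1: arr=0 -> substrate=0 bound=0 product=0
t=2: arr=0 -> substrate=0 bound=0 product=0
t=3: arr=3 -> substrate=0 bound=3 product=0
t=4: arr=0 -> substrate=0 bound=3 product=0
t=5: arr=0 -> substrate=0 bound=3 product=0
t=6: arr=2 -> substrate=0 bound=2 product=3
t=7: arr=1 -> substrate=0 bound=3 product=3
t=8: arr=2 -> substrate=2 bound=3 product=3
t=9: arr=2 -> substrate=2 bound=3 product=5
t=10: arr=2 -> substrate=3 bound=3 product=6

Answer: 6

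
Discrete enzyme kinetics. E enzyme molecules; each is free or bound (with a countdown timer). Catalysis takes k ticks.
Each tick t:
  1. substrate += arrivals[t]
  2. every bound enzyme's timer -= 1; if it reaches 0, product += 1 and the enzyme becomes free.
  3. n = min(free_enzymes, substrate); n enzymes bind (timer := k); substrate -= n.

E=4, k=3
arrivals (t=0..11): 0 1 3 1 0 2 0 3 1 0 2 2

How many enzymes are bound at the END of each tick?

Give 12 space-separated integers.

t=0: arr=0 -> substrate=0 bound=0 product=0
t=1: arr=1 -> substrate=0 bound=1 product=0
t=2: arr=3 -> substrate=0 bound=4 product=0
t=3: arr=1 -> substrate=1 bound=4 product=0
t=4: arr=0 -> substrate=0 bound=4 product=1
t=5: arr=2 -> substrate=0 bound=3 product=4
t=6: arr=0 -> substrate=0 bound=3 product=4
t=7: arr=3 -> substrate=1 bound=4 product=5
t=8: arr=1 -> substrate=0 bound=4 product=7
t=9: arr=0 -> substrate=0 bound=4 product=7
t=10: arr=2 -> substrate=0 bound=4 product=9
t=11: arr=2 -> substrate=0 bound=4 product=11

Answer: 0 1 4 4 4 3 3 4 4 4 4 4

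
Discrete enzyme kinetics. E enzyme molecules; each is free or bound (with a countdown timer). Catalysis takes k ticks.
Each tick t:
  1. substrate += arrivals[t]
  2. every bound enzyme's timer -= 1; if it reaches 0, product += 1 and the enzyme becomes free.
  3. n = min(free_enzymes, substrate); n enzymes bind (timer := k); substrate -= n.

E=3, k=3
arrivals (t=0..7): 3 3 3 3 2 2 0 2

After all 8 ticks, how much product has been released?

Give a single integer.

t=0: arr=3 -> substrate=0 bound=3 product=0
t=1: arr=3 -> substrate=3 bound=3 product=0
t=2: arr=3 -> substrate=6 bound=3 product=0
t=3: arr=3 -> substrate=6 bound=3 product=3
t=4: arr=2 -> substrate=8 bound=3 product=3
t=5: arr=2 -> substrate=10 bound=3 product=3
t=6: arr=0 -> substrate=7 bound=3 product=6
t=7: arr=2 -> substrate=9 bound=3 product=6

Answer: 6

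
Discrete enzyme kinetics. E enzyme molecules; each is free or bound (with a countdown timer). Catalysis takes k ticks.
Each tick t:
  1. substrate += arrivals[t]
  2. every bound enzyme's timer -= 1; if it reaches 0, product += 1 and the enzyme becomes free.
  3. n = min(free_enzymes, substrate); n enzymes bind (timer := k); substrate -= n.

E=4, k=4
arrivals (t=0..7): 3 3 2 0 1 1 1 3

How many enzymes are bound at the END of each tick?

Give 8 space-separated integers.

Answer: 3 4 4 4 4 4 4 4

Derivation:
t=0: arr=3 -> substrate=0 bound=3 product=0
t=1: arr=3 -> substrate=2 bound=4 product=0
t=2: arr=2 -> substrate=4 bound=4 product=0
t=3: arr=0 -> substrate=4 bound=4 product=0
t=4: arr=1 -> substrate=2 bound=4 product=3
t=5: arr=1 -> substrate=2 bound=4 product=4
t=6: arr=1 -> substrate=3 bound=4 product=4
t=7: arr=3 -> substrate=6 bound=4 product=4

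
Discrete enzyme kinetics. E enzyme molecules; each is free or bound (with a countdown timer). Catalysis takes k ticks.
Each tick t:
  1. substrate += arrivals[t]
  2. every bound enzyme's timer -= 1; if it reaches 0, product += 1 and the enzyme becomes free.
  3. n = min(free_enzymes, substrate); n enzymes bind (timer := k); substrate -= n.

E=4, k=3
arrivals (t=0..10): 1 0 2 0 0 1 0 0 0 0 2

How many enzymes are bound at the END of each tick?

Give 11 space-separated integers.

t=0: arr=1 -> substrate=0 bound=1 product=0
t=1: arr=0 -> substrate=0 bound=1 product=0
t=2: arr=2 -> substrate=0 bound=3 product=0
t=3: arr=0 -> substrate=0 bound=2 product=1
t=4: arr=0 -> substrate=0 bound=2 product=1
t=5: arr=1 -> substrate=0 bound=1 product=3
t=6: arr=0 -> substrate=0 bound=1 product=3
t=7: arr=0 -> substrate=0 bound=1 product=3
t=8: arr=0 -> substrate=0 bound=0 product=4
t=9: arr=0 -> substrate=0 bound=0 product=4
t=10: arr=2 -> substrate=0 bound=2 product=4

Answer: 1 1 3 2 2 1 1 1 0 0 2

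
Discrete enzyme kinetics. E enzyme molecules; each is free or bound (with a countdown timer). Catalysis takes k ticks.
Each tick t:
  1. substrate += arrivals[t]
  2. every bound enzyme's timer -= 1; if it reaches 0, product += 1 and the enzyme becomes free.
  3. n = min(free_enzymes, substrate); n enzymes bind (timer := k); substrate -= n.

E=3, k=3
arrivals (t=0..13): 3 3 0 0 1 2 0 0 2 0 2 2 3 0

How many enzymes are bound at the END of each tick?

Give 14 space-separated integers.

t=0: arr=3 -> substrate=0 bound=3 product=0
t=1: arr=3 -> substrate=3 bound=3 product=0
t=2: arr=0 -> substrate=3 bound=3 product=0
t=3: arr=0 -> substrate=0 bound=3 product=3
t=4: arr=1 -> substrate=1 bound=3 product=3
t=5: arr=2 -> substrate=3 bound=3 product=3
t=6: arr=0 -> substrate=0 bound=3 product=6
t=7: arr=0 -> substrate=0 bound=3 product=6
t=8: arr=2 -> substrate=2 bound=3 product=6
t=9: arr=0 -> substrate=0 bound=2 product=9
t=10: arr=2 -> substrate=1 bound=3 product=9
t=11: arr=2 -> substrate=3 bound=3 product=9
t=12: arr=3 -> substrate=4 bound=3 product=11
t=13: arr=0 -> substrate=3 bound=3 product=12

Answer: 3 3 3 3 3 3 3 3 3 2 3 3 3 3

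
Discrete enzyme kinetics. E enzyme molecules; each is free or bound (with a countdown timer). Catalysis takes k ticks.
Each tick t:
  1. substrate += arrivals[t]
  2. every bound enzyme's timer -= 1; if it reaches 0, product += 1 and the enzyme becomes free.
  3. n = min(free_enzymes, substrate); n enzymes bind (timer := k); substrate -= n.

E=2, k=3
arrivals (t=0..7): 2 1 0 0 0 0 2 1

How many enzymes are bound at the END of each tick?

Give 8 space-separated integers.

Answer: 2 2 2 1 1 1 2 2

Derivation:
t=0: arr=2 -> substrate=0 bound=2 product=0
t=1: arr=1 -> substrate=1 bound=2 product=0
t=2: arr=0 -> substrate=1 bound=2 product=0
t=3: arr=0 -> substrate=0 bound=1 product=2
t=4: arr=0 -> substrate=0 bound=1 product=2
t=5: arr=0 -> substrate=0 bound=1 product=2
t=6: arr=2 -> substrate=0 bound=2 product=3
t=7: arr=1 -> substrate=1 bound=2 product=3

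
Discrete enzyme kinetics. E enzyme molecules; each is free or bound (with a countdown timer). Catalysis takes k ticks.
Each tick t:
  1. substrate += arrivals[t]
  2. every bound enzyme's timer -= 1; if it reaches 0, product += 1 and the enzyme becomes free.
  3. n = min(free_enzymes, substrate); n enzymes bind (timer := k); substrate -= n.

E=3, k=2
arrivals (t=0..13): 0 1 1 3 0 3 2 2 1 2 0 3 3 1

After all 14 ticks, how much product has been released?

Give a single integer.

Answer: 16

Derivation:
t=0: arr=0 -> substrate=0 bound=0 product=0
t=1: arr=1 -> substrate=0 bound=1 product=0
t=2: arr=1 -> substrate=0 bound=2 product=0
t=3: arr=3 -> substrate=1 bound=3 product=1
t=4: arr=0 -> substrate=0 bound=3 product=2
t=5: arr=3 -> substrate=1 bound=3 product=4
t=6: arr=2 -> substrate=2 bound=3 product=5
t=7: arr=2 -> substrate=2 bound=3 product=7
t=8: arr=1 -> substrate=2 bound=3 product=8
t=9: arr=2 -> substrate=2 bound=3 product=10
t=10: arr=0 -> substrate=1 bound=3 product=11
t=11: arr=3 -> substrate=2 bound=3 product=13
t=12: arr=3 -> substrate=4 bound=3 product=14
t=13: arr=1 -> substrate=3 bound=3 product=16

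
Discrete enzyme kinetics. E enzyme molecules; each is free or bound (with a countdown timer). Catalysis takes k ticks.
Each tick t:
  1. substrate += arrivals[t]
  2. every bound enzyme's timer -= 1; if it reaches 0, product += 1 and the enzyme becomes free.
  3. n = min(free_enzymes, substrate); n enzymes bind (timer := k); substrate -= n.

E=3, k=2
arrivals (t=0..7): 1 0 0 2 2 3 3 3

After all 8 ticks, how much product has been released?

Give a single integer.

t=0: arr=1 -> substrate=0 bound=1 product=0
t=1: arr=0 -> substrate=0 bound=1 product=0
t=2: arr=0 -> substrate=0 bound=0 product=1
t=3: arr=2 -> substrate=0 bound=2 product=1
t=4: arr=2 -> substrate=1 bound=3 product=1
t=5: arr=3 -> substrate=2 bound=3 product=3
t=6: arr=3 -> substrate=4 bound=3 product=4
t=7: arr=3 -> substrate=5 bound=3 product=6

Answer: 6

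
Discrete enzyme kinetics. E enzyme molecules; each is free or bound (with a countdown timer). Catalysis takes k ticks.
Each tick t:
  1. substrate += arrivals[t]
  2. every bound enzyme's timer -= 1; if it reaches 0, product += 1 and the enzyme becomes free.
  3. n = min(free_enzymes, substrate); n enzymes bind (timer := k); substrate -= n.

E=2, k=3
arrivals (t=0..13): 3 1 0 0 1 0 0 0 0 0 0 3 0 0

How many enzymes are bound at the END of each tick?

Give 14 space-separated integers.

t=0: arr=3 -> substrate=1 bound=2 product=0
t=1: arr=1 -> substrate=2 bound=2 product=0
t=2: arr=0 -> substrate=2 bound=2 product=0
t=3: arr=0 -> substrate=0 bound=2 product=2
t=4: arr=1 -> substrate=1 bound=2 product=2
t=5: arr=0 -> substrate=1 bound=2 product=2
t=6: arr=0 -> substrate=0 bound=1 product=4
t=7: arr=0 -> substrate=0 bound=1 product=4
t=8: arr=0 -> substrate=0 bound=1 product=4
t=9: arr=0 -> substrate=0 bound=0 product=5
t=10: arr=0 -> substrate=0 bound=0 product=5
t=11: arr=3 -> substrate=1 bound=2 product=5
t=12: arr=0 -> substrate=1 bound=2 product=5
t=13: arr=0 -> substrate=1 bound=2 product=5

Answer: 2 2 2 2 2 2 1 1 1 0 0 2 2 2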